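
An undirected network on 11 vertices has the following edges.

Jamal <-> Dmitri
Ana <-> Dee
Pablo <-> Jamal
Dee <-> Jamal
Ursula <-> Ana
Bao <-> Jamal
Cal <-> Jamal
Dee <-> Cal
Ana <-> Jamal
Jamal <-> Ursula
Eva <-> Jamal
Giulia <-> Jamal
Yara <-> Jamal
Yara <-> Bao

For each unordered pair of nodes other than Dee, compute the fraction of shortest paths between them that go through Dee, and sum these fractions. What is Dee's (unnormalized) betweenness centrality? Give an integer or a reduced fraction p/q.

Pairs whose geodesics pass through Dee — Ana–Cal: 1/2.
All other pairs contribute 0.
Summing the contributions gives betweenness(Dee) = 1/2.

1/2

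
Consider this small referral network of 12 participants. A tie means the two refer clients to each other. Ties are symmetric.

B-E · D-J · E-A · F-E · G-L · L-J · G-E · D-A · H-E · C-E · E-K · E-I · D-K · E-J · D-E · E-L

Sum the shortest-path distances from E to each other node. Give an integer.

11

Distances from E: A:1, B:1, C:1, D:1, F:1, G:1, H:1, I:1, J:1, K:1, L:1.
Sum = 1 + 1 + 1 + 1 + 1 + 1 + 1 + 1 + 1 + 1 + 1 = 11.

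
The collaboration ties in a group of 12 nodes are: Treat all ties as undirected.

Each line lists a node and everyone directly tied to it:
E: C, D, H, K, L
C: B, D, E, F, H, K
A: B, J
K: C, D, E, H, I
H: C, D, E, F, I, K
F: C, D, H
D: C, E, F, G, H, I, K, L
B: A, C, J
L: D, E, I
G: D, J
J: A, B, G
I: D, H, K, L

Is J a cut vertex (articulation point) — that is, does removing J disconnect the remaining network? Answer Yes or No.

Even without J, every remaining node can still reach every other (the residual graph is connected), so J is not a cut vertex.

No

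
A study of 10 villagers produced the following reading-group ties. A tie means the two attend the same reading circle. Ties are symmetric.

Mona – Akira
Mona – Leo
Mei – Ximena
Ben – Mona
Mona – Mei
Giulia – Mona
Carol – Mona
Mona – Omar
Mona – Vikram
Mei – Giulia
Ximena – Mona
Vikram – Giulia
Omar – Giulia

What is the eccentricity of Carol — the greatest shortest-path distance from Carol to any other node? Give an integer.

Distances from Carol: Akira:2, Ben:2, Giulia:2, Leo:2, Mei:2, Mona:1, Omar:2, Vikram:2, Ximena:2.
The largest is 2 (to Mei, Omar, Ximena, Ben, Akira, Leo, Vikram, and Giulia), so the eccentricity of Carol is 2.

2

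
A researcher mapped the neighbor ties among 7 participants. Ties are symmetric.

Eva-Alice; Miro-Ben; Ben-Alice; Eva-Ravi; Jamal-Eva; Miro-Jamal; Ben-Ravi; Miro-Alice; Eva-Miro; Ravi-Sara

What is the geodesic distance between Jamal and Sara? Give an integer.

3

One shortest route is Jamal – Eva – Ravi – Sara, which uses 3 edges, and at distance 2 from Jamal we only reach {Alice, Ben, Ravi}, which does not include Sara. So d(Jamal,Sara) = 3.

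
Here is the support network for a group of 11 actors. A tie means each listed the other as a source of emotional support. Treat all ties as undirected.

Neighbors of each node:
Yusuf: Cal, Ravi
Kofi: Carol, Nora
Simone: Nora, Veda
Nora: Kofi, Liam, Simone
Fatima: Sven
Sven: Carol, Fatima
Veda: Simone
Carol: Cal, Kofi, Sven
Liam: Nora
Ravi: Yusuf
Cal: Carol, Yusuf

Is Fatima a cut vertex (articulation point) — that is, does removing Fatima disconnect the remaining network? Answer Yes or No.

No

Even without Fatima, every remaining node can still reach every other (the residual graph is connected), so Fatima is not a cut vertex.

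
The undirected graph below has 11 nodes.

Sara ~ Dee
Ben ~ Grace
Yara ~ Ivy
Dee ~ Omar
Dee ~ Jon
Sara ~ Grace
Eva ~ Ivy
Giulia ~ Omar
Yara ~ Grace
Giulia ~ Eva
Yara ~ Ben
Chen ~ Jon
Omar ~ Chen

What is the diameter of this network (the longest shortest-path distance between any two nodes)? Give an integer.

Eccentricity of each node (its greatest distance to any other): Ben:5, Chen:5, Dee:4, Eva:4, Giulia:4, Grace:4, Ivy:5, Jon:5, Omar:4, Sara:4, Yara:5.
The maximum eccentricity is 5, realized for instance by the pair Ivy–Jon via Ivy – Eva – Giulia – Omar – Chen – Jon. So the diameter is 5.

5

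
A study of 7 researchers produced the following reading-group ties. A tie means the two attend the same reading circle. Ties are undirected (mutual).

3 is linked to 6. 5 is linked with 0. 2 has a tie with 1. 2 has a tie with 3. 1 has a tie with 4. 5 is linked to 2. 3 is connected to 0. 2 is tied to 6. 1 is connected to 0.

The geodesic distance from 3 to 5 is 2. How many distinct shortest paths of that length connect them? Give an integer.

2

The shortest distance is 2. The length-2 paths are: 3–0–5; 3–2–5.
That gives 2 distinct shortest paths.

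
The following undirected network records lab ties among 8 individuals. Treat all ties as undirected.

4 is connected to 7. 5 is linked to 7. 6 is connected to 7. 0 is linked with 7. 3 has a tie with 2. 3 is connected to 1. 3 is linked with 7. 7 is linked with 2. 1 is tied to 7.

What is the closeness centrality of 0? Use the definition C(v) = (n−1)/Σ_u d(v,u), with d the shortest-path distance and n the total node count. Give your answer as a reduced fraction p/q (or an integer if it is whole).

Distances from 0: 1:2, 2:2, 3:2, 4:2, 5:2, 6:2, 7:1. Sum = 13.
n = 8, so closeness = 7/13.

7/13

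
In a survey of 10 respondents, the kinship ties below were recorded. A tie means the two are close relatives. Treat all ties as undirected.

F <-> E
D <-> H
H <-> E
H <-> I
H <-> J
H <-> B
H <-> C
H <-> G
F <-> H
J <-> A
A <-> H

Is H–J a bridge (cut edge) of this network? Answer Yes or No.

Even without that edge, H still reaches J via H – A – J, so the network stays connected. Not a bridge.

No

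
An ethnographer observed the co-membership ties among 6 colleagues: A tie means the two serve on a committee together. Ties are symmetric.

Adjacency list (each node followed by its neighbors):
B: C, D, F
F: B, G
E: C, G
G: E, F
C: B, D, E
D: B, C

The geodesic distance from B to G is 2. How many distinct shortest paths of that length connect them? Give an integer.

1

The shortest distance is 2, and the only length-2 path is B–F–G. So there is exactly 1 shortest path.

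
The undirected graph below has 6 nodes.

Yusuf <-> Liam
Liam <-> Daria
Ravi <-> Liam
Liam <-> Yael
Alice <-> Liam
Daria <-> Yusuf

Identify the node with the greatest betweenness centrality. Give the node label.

Unnormalized betweenness of each node: Alice:0, Daria:0, Liam:9, Ravi:0, Yael:0, Yusuf:0.
Liam has the largest value, 9, making it the main broker — the node through which the most shortest paths run.

Liam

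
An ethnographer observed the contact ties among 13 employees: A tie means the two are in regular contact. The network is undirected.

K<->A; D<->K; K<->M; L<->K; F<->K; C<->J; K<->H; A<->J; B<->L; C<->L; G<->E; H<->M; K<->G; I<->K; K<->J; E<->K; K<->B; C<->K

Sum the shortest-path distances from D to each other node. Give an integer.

23

Distances from D: A:2, B:2, C:2, E:2, F:2, G:2, H:2, I:2, J:2, K:1, L:2, M:2.
Sum = 2 + 2 + 2 + 2 + 2 + 2 + 2 + 2 + 2 + 1 + 2 + 2 = 23.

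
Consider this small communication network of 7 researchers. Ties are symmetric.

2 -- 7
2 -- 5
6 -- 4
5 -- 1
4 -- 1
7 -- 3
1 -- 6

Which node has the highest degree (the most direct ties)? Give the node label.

1

Degrees — 1:3, 2:2, 3:1, 4:2, 5:2, 6:2, 7:2.
The maximum is 3, attained only by 1.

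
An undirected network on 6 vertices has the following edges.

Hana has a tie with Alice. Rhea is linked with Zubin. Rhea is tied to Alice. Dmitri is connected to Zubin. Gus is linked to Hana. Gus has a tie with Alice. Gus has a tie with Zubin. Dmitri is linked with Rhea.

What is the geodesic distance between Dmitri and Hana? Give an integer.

One shortest route is Dmitri – Zubin – Gus – Hana, which uses 3 edges, and at distance 2 from Dmitri we only reach {Alice, Gus}, which does not include Hana. So d(Dmitri,Hana) = 3.

3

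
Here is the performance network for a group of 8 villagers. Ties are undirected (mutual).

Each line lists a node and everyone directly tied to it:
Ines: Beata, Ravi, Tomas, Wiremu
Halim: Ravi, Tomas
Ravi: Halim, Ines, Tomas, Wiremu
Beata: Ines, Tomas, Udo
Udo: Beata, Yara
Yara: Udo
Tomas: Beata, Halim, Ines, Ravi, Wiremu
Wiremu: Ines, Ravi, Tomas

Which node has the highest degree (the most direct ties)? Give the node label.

Tomas

Degrees — Beata:3, Halim:2, Ines:4, Ravi:4, Tomas:5, Udo:2, Wiremu:3, Yara:1.
The maximum is 5, attained only by Tomas.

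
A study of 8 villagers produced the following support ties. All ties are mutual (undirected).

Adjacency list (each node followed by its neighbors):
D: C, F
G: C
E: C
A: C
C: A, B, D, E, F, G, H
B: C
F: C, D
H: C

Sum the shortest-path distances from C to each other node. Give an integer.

Distances from C: A:1, B:1, D:1, E:1, F:1, G:1, H:1.
Sum = 1 + 1 + 1 + 1 + 1 + 1 + 1 = 7.

7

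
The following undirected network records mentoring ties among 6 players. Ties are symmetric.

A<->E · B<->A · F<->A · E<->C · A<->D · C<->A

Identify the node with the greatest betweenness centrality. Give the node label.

A

Unnormalized betweenness of each node: A:9, B:0, C:0, D:0, E:0, F:0.
A has the largest value, 9, making it the main broker — the node through which the most shortest paths run.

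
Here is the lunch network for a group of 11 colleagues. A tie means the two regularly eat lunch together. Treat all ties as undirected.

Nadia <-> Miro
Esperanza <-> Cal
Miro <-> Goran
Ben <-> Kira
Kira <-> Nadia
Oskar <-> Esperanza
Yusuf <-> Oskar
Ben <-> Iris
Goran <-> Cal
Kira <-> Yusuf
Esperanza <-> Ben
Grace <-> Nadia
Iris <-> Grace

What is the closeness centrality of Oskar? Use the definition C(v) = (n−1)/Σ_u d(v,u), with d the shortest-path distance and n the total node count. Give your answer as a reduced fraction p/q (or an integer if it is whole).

2/5

Distances from Oskar: Ben:2, Cal:2, Esperanza:1, Goran:3, Grace:4, Iris:3, Kira:2, Miro:4, Nadia:3, Yusuf:1. Sum = 25.
n = 11, so closeness = 10/25 = 2/5.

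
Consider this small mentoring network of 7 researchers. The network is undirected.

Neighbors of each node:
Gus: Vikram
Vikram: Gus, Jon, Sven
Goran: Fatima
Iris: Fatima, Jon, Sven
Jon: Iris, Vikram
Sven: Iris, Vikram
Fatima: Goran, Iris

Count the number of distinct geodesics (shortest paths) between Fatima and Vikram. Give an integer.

The shortest distance is 3. The length-3 paths are: Fatima–Iris–Jon–Vikram; Fatima–Iris–Sven–Vikram.
That gives 2 distinct shortest paths.

2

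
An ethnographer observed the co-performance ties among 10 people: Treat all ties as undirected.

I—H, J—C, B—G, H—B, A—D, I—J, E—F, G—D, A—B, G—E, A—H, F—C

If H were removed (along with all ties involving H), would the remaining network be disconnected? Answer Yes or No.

No

Even without H, every remaining node can still reach every other (the residual graph is connected), so H is not a cut vertex.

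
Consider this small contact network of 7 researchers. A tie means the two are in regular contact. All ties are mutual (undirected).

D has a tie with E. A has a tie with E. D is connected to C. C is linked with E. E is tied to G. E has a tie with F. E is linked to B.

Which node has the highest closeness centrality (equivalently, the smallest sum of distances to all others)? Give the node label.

Farness (sum of distances to all others) for each node — A:11, B:11, C:10, D:10, E:6, F:11, G:11.
The smallest farness is 6, for E, so E has the highest closeness.

E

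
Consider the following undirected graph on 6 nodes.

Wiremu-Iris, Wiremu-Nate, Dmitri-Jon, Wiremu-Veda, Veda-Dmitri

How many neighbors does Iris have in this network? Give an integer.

1

Iris is directly tied to Wiremu. That is 1 neighbor, so the degree of Iris is 1.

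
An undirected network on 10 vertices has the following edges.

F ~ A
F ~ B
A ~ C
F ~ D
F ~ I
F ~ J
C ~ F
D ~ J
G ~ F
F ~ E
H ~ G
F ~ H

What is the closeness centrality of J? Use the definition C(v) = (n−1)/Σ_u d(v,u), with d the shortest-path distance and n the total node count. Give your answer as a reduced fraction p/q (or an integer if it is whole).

9/16

Distances from J: A:2, B:2, C:2, D:1, E:2, F:1, G:2, H:2, I:2. Sum = 16.
n = 10, so closeness = 9/16.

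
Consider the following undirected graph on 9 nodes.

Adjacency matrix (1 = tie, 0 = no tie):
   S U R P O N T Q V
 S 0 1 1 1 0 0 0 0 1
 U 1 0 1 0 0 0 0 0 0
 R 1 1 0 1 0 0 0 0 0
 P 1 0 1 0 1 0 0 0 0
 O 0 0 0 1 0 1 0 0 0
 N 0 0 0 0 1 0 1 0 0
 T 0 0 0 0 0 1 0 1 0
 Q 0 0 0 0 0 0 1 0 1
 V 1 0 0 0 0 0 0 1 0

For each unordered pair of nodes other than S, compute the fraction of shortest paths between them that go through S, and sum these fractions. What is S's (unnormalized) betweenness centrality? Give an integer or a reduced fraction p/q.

Pairs whose geodesics pass through S — U–P: 1/2; U–O: 1/2; U–N: 1/2; U–T: 1; U–Q: 1; U–V: 1; R–T: 1/2; R–Q: 1; R–V: 1; P–Q: 1; P–V: 1; O–V: 1.
All other pairs contribute 0.
Summing the contributions gives betweenness(S) = 10.

10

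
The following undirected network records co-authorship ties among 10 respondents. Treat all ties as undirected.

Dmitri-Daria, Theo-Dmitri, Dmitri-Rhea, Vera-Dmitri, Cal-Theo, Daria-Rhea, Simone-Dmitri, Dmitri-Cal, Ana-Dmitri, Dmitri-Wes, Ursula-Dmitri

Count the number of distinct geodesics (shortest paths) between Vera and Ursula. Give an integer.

1

The shortest distance is 2, and the only length-2 path is Vera–Dmitri–Ursula. So there is exactly 1 shortest path.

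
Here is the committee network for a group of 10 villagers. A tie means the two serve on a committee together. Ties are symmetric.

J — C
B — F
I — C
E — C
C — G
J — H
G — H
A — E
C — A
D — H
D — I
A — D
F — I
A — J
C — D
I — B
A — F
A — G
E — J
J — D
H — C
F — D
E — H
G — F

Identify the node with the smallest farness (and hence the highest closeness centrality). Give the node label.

Farness (sum of distances to all others) for each node — A:12, B:19, C:11, D:12, E:15, F:13, G:14, H:14, I:14, J:14.
The smallest farness is 11, for C, so C has the highest closeness.

C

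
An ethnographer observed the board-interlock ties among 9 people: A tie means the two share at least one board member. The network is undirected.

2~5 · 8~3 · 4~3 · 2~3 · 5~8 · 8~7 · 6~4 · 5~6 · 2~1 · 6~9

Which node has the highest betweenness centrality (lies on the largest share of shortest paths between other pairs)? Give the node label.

Unnormalized betweenness of each node: 1:0, 2:15/2, 3:6, 4:2, 5:10, 6:8, 7:0, 8:15/2, 9:0.
5 has the largest value, 10, making it the main broker — the node through which the most shortest paths run.

5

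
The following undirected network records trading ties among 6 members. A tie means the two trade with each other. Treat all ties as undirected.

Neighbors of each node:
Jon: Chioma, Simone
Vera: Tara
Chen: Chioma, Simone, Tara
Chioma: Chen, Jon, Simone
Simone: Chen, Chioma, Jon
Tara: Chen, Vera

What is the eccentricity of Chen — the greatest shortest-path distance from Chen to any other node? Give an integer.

Distances from Chen: Chioma:1, Jon:2, Simone:1, Tara:1, Vera:2.
The largest is 2 (to Vera and Jon), so the eccentricity of Chen is 2.

2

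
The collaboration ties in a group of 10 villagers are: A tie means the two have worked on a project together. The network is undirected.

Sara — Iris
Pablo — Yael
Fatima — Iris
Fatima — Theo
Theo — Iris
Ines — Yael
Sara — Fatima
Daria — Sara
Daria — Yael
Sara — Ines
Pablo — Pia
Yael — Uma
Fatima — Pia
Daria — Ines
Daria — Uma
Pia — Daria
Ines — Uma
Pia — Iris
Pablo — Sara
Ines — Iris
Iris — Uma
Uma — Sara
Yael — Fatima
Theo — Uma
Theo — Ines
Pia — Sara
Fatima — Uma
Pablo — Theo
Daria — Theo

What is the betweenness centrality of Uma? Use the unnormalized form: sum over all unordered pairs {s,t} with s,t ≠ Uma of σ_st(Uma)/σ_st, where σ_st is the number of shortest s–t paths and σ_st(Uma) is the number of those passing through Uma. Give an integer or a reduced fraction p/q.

Pairs whose geodesics pass through Uma — Fatima–Ines: 1/5; Fatima–Daria: 1/5; Iris–Daria: 1/5; Iris–Yael: 1/3; Theo–Yael: 1/5; Theo–Sara: 1/6; Yael–Sara: 1/5.
All other pairs contribute 0.
Summing the contributions gives betweenness(Uma) = 3/2.

3/2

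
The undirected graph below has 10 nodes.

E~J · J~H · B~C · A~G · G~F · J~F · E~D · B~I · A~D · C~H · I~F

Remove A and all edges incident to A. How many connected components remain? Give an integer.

A's neighbors (D and G) remain reachable from one another through other ties, so the rest of the network stays in one piece.

1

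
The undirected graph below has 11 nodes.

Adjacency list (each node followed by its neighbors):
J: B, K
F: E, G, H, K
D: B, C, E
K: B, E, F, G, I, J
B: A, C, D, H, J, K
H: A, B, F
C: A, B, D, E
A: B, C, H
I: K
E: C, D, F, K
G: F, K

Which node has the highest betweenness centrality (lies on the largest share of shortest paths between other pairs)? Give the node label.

K

Unnormalized betweenness of each node: A:1/2, B:73/6, C:11/6, D:1/3, E:16/3, F:14/3, G:0, H:2, I:0, J:0, K:97/6.
K has the largest value, 97/6, making it the main broker — the node through which the most shortest paths run.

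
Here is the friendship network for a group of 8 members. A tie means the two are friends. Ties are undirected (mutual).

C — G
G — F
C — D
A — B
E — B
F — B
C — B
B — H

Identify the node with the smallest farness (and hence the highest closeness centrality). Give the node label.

Farness (sum of distances to all others) for each node — A:15, B:9, C:11, D:17, E:15, F:13, G:15, H:15.
The smallest farness is 9, for B, so B has the highest closeness.

B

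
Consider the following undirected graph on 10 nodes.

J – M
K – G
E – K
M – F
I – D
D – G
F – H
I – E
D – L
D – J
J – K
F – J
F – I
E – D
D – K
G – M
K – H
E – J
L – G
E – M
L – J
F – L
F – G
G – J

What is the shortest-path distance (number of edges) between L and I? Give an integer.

2

One shortest route is L – F – I, which uses 2 edges, and L and I are not directly tied, so nothing shorter exists. So d(L,I) = 2.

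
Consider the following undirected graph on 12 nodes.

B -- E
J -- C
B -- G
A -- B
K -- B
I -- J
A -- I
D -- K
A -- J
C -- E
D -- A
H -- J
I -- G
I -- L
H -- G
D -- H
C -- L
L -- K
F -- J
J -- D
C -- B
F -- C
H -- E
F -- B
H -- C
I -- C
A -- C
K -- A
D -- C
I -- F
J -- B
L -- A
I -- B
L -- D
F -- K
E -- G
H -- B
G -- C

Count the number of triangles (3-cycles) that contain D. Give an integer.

9

D's neighbors: A, C, H, J, K, and L.
Neighbor pairs that are themselves tied: D–A–C; D–A–J; D–A–K; D–A–L; D–C–H; D–C–J; D–C–L; D–H–J; D–K–L. Each forms one triangle with D, for 9 in total.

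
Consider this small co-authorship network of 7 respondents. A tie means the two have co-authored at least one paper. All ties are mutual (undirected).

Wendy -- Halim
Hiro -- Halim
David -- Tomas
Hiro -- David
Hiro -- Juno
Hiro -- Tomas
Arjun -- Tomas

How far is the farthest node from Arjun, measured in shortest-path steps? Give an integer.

4

Distances from Arjun: David:2, Halim:3, Hiro:2, Juno:3, Tomas:1, Wendy:4.
The largest is 4 (to Wendy), so the eccentricity of Arjun is 4.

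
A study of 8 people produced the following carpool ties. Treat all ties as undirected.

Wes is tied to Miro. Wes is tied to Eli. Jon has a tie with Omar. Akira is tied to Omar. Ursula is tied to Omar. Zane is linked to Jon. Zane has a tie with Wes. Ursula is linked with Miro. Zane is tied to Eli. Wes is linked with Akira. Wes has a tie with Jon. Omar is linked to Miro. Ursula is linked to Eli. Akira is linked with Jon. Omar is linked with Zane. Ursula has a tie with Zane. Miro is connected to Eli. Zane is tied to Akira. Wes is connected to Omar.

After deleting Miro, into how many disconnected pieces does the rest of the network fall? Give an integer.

1

Miro's neighbors (Eli, Omar, Ursula, and Wes) remain reachable from one another through other ties, so the rest of the network stays in one piece.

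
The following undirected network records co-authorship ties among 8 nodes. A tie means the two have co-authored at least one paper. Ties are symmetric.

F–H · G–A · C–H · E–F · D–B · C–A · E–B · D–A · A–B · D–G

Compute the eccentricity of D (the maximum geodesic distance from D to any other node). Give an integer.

3

Distances from D: A:1, B:1, C:2, E:2, F:3, G:1, H:3.
The largest is 3 (to F and H), so the eccentricity of D is 3.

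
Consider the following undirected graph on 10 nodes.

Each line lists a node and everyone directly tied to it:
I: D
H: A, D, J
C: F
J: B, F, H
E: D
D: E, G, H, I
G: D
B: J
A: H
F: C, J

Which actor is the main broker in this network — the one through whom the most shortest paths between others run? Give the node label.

H

Unnormalized betweenness of each node: A:0, B:0, C:0, D:21, E:0, F:8, G:0, H:24, I:0, J:20.
H has the largest value, 24, making it the main broker — the node through which the most shortest paths run.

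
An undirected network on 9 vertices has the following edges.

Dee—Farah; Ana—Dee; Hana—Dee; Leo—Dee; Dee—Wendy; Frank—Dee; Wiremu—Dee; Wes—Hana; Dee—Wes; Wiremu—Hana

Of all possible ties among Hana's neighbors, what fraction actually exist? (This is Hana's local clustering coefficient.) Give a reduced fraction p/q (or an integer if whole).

Hana's neighbors: Dee, Wes, and Wiremu (k = 3).
Possible neighbor pairs: C(3,2) = 3. Edges among them: Dee–Wes, Dee–Wiremu → e = 2.
Clustering(Hana) = 2/3.

2/3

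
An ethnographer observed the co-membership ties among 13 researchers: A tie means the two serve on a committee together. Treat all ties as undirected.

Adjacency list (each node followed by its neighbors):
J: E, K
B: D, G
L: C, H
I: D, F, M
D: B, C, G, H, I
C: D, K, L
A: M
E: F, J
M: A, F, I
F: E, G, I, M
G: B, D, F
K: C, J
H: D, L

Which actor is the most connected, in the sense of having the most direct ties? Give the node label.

D

Degrees — A:1, B:2, C:3, D:5, E:2, F:4, G:3, H:2, I:3, J:2, K:2, L:2, M:3.
The maximum is 5, attained only by D.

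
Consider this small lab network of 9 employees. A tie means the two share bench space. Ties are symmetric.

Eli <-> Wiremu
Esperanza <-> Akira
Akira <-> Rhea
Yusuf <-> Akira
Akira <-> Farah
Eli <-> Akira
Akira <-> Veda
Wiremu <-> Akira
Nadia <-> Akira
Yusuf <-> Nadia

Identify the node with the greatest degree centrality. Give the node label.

Akira

Degrees — Akira:8, Eli:2, Esperanza:1, Farah:1, Nadia:2, Rhea:1, Veda:1, Wiremu:2, Yusuf:2.
The maximum is 8, attained only by Akira.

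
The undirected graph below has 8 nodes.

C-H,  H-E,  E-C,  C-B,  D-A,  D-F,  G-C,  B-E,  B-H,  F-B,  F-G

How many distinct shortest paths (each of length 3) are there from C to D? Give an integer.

2

The shortest distance is 3. The length-3 paths are: C–B–F–D; C–G–F–D.
That gives 2 distinct shortest paths.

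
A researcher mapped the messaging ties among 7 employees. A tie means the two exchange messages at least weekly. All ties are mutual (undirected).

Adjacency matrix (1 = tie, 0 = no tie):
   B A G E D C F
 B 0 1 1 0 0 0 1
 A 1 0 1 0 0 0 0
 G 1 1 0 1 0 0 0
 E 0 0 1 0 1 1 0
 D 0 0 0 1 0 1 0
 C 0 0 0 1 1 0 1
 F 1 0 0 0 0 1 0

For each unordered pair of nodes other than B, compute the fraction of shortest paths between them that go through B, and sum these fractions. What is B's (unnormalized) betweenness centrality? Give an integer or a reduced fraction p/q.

5/2

Pairs whose geodesics pass through B — A–C: 1/2; A–F: 1; G–F: 1.
All other pairs contribute 0.
Summing the contributions gives betweenness(B) = 5/2.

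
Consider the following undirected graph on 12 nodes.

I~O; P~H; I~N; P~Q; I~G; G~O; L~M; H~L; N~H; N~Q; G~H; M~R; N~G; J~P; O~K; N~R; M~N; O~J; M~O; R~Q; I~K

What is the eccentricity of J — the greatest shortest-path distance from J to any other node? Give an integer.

3

Distances from J: G:2, H:2, I:2, K:2, L:3, M:2, N:3, O:1, P:1, Q:2, R:3.
The largest is 3 (to L, R, and N), so the eccentricity of J is 3.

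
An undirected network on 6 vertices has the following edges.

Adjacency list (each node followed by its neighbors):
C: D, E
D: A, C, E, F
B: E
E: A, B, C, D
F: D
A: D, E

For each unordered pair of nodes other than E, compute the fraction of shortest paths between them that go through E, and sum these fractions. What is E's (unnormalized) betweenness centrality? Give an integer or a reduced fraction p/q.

9/2

Pairs whose geodesics pass through E — B–F: 1; B–D: 1; B–A: 1; B–C: 1; A–C: 1/2.
All other pairs contribute 0.
Summing the contributions gives betweenness(E) = 9/2.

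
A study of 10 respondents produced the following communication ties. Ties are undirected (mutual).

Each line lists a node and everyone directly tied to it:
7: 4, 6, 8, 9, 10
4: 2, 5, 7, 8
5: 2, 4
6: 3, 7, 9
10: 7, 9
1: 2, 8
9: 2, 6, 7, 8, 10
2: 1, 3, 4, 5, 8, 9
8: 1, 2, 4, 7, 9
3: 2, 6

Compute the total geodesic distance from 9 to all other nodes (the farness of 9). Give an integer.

13

Distances from 9: 1:2, 2:1, 3:2, 4:2, 5:2, 6:1, 7:1, 8:1, 10:1.
Sum = 2 + 1 + 2 + 2 + 2 + 1 + 1 + 1 + 1 = 13.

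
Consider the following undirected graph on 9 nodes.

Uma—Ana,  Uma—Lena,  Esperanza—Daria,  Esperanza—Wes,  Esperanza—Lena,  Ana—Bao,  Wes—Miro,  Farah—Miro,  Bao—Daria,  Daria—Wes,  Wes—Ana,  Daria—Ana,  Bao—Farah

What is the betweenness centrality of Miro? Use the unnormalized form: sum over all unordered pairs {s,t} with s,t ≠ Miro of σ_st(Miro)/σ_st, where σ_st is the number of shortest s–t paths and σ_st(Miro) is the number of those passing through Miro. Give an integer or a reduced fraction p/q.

11/6

Pairs whose geodesics pass through Miro — Wes–Farah: 1; Farah–Lena: 1/3; Farah–Esperanza: 1/2.
All other pairs contribute 0.
Summing the contributions gives betweenness(Miro) = 11/6.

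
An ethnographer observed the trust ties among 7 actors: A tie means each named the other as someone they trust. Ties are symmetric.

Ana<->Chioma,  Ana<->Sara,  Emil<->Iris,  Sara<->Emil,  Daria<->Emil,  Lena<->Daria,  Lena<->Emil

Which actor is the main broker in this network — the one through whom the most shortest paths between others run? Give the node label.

Emil

Unnormalized betweenness of each node: Ana:5, Chioma:0, Daria:0, Emil:11, Iris:0, Lena:0, Sara:8.
Emil has the largest value, 11, making it the main broker — the node through which the most shortest paths run.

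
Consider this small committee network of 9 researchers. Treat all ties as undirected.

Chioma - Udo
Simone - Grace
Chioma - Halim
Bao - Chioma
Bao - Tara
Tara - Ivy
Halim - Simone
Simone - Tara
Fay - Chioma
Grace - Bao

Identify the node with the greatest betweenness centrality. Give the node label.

Chioma

Unnormalized betweenness of each node: Bao:10, Chioma:14, Fay:0, Grace:1/2, Halim:3, Ivy:0, Simone:4, Tara:15/2, Udo:0.
Chioma has the largest value, 14, making it the main broker — the node through which the most shortest paths run.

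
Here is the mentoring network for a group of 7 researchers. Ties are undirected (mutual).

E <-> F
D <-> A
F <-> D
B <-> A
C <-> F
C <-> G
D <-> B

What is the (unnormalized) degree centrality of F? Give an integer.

3

F is directly tied to C, D, and E. That is 3 neighbors, so the degree of F is 3.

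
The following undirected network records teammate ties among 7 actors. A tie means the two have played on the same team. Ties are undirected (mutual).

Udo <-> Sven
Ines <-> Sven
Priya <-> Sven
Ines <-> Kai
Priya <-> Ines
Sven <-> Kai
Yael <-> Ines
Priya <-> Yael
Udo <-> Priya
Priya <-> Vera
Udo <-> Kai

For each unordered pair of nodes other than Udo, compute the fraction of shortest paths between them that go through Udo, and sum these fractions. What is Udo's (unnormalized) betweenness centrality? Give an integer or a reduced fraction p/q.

Pairs whose geodesics pass through Udo — Vera–Kai: 1/3; Priya–Kai: 1/3.
All other pairs contribute 0.
Summing the contributions gives betweenness(Udo) = 2/3.

2/3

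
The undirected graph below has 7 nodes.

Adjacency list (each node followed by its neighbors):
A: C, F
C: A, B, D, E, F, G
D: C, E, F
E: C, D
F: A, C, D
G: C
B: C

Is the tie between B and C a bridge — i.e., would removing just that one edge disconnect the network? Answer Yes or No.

Without the B–C edge there is no alternate route between B and C, so the network disconnects. It is a bridge.

Yes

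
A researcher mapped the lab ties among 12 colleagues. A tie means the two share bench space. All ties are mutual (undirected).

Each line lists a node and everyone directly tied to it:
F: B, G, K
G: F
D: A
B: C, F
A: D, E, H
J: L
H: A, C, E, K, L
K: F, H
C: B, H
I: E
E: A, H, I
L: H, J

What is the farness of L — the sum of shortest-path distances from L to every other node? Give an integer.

26

Distances from L: A:2, B:3, C:2, D:3, E:2, F:3, G:4, H:1, I:3, J:1, K:2.
Sum = 2 + 3 + 2 + 3 + 2 + 3 + 4 + 1 + 3 + 1 + 2 = 26.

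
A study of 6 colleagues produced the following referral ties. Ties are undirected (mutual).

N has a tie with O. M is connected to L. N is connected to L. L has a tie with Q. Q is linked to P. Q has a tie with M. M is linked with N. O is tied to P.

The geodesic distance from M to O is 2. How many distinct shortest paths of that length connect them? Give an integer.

1

The shortest distance is 2, and the only length-2 path is M–N–O. So there is exactly 1 shortest path.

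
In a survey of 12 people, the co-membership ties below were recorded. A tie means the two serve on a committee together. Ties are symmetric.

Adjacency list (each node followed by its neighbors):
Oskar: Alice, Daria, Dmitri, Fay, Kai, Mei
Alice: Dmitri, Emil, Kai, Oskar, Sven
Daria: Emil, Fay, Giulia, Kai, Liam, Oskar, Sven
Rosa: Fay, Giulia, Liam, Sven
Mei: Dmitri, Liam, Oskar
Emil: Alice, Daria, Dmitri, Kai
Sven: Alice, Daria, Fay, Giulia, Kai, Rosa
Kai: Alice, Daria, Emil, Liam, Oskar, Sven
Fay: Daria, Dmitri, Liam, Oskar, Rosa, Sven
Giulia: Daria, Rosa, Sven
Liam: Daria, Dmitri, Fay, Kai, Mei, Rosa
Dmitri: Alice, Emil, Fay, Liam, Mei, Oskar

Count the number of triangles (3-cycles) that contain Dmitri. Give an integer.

6

Dmitri's neighbors: Alice, Emil, Fay, Liam, Mei, and Oskar.
Neighbor pairs that are themselves tied: Dmitri–Alice–Emil; Dmitri–Alice–Oskar; Dmitri–Fay–Liam; Dmitri–Fay–Oskar; Dmitri–Liam–Mei; Dmitri–Mei–Oskar. Each forms one triangle with Dmitri, for 6 in total.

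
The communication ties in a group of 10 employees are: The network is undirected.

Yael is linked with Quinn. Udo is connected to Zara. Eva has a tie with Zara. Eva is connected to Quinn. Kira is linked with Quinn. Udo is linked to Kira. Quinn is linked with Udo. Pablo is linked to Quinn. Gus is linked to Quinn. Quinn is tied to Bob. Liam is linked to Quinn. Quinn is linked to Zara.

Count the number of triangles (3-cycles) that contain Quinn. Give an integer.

Quinn's neighbors: Bob, Eva, Gus, Kira, Liam, Pablo, Udo, Yael, and Zara.
Neighbor pairs that are themselves tied: Quinn–Eva–Zara; Quinn–Kira–Udo; Quinn–Udo–Zara. Each forms one triangle with Quinn, for 3 in total.

3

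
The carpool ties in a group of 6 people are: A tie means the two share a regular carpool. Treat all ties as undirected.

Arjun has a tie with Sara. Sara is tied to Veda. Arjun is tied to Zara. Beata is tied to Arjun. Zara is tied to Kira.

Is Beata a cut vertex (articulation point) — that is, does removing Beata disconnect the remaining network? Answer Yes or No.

Even without Beata, every remaining node can still reach every other (the residual graph is connected), so Beata is not a cut vertex.

No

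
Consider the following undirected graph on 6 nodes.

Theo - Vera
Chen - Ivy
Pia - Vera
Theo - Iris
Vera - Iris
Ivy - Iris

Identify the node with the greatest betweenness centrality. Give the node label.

Iris

Unnormalized betweenness of each node: Chen:0, Iris:6, Ivy:4, Pia:0, Theo:0, Vera:4.
Iris has the largest value, 6, making it the main broker — the node through which the most shortest paths run.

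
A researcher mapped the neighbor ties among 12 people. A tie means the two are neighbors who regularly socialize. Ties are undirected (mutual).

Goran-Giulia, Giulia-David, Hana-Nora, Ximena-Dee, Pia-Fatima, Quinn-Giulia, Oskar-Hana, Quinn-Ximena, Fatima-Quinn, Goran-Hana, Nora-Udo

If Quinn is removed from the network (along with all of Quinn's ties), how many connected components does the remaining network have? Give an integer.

Without Quinn, the remaining ties split the others into: {David, Giulia, Goran, Hana, Nora, Oskar, Udo}; {Dee, Ximena}; {Fatima, Pia}.
That's 3 separate components.

3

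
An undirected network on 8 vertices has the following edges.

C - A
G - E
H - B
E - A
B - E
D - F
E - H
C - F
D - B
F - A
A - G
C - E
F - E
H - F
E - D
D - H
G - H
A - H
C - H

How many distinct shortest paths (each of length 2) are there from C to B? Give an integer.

2

The shortest distance is 2. The length-2 paths are: C–H–B; C–E–B.
That gives 2 distinct shortest paths.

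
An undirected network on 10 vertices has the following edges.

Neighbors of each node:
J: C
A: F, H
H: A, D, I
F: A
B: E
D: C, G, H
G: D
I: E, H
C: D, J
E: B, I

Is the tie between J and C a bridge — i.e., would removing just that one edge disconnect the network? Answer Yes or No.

Yes

Without the J–C edge there is no alternate route between J and C, so the network disconnects. It is a bridge.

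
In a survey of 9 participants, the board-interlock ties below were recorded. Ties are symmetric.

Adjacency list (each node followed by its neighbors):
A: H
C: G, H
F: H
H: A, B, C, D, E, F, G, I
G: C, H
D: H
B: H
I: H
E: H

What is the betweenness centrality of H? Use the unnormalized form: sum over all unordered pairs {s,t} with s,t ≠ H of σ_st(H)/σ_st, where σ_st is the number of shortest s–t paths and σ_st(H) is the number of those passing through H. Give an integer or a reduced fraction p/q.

Pairs whose geodesics pass through H — A–D: 1; A–G: 1; A–E: 1; A–B: 1; A–C: 1; A–I: 1; A–F: 1; D–G: 1; D–E: 1; D–B: 1; D–C: 1; D–I: 1; D–F: 1; G–E: 1 … (+13 more pairs).
All other pairs contribute 0.
Summing the contributions gives betweenness(H) = 27.

27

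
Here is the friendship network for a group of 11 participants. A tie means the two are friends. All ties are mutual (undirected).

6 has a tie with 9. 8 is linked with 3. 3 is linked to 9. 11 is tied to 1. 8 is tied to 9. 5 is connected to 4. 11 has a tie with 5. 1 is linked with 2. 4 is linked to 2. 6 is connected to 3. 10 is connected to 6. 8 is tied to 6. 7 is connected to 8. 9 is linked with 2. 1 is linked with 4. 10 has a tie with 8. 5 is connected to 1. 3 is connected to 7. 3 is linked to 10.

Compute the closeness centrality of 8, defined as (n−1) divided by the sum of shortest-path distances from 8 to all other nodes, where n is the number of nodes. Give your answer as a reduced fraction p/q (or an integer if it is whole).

10/21

Distances from 8: 1:3, 2:2, 3:1, 4:3, 5:4, 6:1, 7:1, 9:1, 10:1, 11:4. Sum = 21.
n = 11, so closeness = 10/21.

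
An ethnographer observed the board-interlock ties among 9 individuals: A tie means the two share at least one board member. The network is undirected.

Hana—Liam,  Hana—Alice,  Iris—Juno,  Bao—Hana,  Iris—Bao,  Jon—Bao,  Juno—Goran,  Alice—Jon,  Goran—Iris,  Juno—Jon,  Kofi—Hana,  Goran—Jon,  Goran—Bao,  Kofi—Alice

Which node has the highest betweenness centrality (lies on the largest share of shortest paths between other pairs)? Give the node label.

Hana

Unnormalized betweenness of each node: Alice:4, Bao:53/6, Goran:17/12, Hana:41/4, Iris:5/6, Jon:73/12, Juno:7/12, Kofi:0, Liam:0.
Hana has the largest value, 41/4, making it the main broker — the node through which the most shortest paths run.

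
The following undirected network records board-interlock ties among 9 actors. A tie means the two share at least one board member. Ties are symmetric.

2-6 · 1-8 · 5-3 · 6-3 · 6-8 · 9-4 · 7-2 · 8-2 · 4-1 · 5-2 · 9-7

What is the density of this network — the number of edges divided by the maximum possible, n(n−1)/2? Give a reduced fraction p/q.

11/36

There are 11 edges and 9 nodes, so the maximum possible is C(9,2) = 36.
Density = 11/36.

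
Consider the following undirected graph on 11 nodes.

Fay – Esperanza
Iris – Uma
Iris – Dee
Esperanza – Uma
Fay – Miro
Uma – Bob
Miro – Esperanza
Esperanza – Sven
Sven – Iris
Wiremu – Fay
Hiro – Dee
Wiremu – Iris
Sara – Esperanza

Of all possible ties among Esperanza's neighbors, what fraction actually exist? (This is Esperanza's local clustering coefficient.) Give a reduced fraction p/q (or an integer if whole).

1/10

Esperanza's neighbors: Fay, Miro, Sara, Sven, and Uma (k = 5).
Possible neighbor pairs: C(5,2) = 10. Edges among them: Fay–Miro → e = 1.
Clustering(Esperanza) = 1/10.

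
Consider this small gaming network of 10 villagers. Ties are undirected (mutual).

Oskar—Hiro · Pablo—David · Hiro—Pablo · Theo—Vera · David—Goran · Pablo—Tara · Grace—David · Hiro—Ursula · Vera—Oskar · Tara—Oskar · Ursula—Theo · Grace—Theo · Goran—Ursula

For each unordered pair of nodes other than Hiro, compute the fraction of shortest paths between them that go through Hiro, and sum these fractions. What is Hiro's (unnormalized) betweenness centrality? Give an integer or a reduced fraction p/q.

6

Pairs whose geodesics pass through Hiro — Goran–Oskar: 1; David–Oskar: 1/2; Theo–Pablo: 1/2; Vera–Pablo: 1/2; Oskar–Pablo: 1/2; Oskar–Ursula: 1; Tara–Ursula: 2/2; Pablo–Ursula: 1.
All other pairs contribute 0.
Summing the contributions gives betweenness(Hiro) = 6.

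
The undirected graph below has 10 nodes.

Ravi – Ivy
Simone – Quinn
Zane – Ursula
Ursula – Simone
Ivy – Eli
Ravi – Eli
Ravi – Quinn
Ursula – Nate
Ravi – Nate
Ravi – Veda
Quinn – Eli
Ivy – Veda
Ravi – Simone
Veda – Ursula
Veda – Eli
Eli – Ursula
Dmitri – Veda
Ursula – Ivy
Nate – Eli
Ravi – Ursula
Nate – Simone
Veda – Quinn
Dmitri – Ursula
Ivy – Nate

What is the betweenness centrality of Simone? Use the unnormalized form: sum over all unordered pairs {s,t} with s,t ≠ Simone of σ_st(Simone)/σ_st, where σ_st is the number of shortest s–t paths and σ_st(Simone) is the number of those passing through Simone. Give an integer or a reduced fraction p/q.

5/6

Pairs whose geodesics pass through Simone — Zane–Quinn: 1/4; Quinn–Nate: 1/3; Quinn–Ursula: 1/4.
All other pairs contribute 0.
Summing the contributions gives betweenness(Simone) = 5/6.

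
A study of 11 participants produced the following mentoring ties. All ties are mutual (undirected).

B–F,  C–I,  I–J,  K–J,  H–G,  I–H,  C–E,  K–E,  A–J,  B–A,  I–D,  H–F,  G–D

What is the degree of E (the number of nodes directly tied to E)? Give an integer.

2

E is directly tied to C and K. That is 2 neighbors, so the degree of E is 2.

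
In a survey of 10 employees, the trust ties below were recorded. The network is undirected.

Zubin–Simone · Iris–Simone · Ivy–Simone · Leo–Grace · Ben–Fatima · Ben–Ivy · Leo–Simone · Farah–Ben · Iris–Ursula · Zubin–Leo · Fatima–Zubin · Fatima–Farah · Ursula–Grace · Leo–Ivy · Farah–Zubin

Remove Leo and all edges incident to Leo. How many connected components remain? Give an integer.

1

Leo's neighbors (Grace, Ivy, Simone, and Zubin) remain reachable from one another through other ties, so the rest of the network stays in one piece.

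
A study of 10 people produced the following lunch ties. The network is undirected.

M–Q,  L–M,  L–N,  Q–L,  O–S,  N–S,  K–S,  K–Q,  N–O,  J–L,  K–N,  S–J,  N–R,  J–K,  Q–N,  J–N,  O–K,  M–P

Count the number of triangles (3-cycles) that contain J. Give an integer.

4

J's neighbors: K, L, N, and S.
Neighbor pairs that are themselves tied: J–K–N; J–K–S; J–L–N; J–N–S. Each forms one triangle with J, for 4 in total.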